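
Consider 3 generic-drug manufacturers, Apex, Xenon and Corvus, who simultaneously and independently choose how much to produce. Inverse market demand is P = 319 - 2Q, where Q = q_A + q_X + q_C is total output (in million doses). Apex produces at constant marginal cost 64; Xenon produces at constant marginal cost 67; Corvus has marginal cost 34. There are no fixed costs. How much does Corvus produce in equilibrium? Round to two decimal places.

43.50

Apex's profit: π_A = (319 - 2Q)q_A - (64q_A). Setting ∂π_A/∂q_A = 0: 255 - 4q_A - 2(q_X + q_C) = 0.
Xenon's profit: π_X = (319 - 2Q)q_X - (67q_X). Setting ∂π_X/∂q_X = 0: 252 - 4q_X - 2(q_A + q_C) = 0.
Corvus's profit: π_C = (319 - 2Q)q_C - (34q_C). Setting ∂π_C/∂q_C = 0: 285 - 4q_C - 2(q_A + q_X) = 0.
Summing all 3 equations gives 792 − 8Q = 0, hence Q = 99.
Back-substituting: q_A = (255 − 198)/2 = 57/2, q_X = (252 − 198)/2 = 27, q_C = (285 − 198)/2 = 87/2.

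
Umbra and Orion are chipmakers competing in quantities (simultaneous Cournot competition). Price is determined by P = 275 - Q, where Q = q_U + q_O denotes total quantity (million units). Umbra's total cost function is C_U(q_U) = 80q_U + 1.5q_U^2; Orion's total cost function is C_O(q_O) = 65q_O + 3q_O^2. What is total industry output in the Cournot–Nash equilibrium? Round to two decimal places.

Umbra's profit: π_U = (275 - Q)q_U - (80q_U + (3/2)q_U²). Setting ∂π_U/∂q_U = 0: 195 - 5q_U - (q_O) = 0.
Orion's profit: π_O = (275 - Q)q_O - (65q_O + 3q_O²). Setting ∂π_O/∂q_O = 0: 210 - 8q_O - (q_U) = 0.
Best responses: q_U = (195 - q_O)/5, q_O = (210 - q_U)/8.
Substituting one into the other gives q_U = 450/13 and q_O = 285/13.
Total output Q = 450/13 + 285/13 = 735/13.

56.54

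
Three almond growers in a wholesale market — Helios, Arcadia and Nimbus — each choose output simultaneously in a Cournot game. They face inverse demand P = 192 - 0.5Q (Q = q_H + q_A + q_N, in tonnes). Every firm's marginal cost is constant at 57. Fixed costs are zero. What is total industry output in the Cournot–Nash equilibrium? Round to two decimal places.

202.50

A representative firm's profit is π_i = q_i(192 - 0.5Q) - 57q_i.
Setting ∂π_i/∂q_i = 0 with rivals' quantities fixed: 135 - q_i - (1/2)·Σ_{j≠i} q_j = 0.
By symmetry each firm produces the same amount; substituting Σ_{j≠i} q_j = 2q_i yields q_i = 135/2.
Total output Q = 135/2 + 135/2 + 135/2 = 405/2.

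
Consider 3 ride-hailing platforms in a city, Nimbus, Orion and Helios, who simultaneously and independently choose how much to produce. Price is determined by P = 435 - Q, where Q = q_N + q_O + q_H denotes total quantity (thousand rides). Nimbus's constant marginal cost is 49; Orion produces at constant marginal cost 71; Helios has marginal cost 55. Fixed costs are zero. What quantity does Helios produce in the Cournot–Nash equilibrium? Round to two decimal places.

Nimbus's profit: π_N = (435 - Q)q_N - (49q_N). Setting ∂π_N/∂q_N = 0: 386 - 2q_N - (q_O + q_H) = 0.
Orion's profit: π_O = (435 - Q)q_O - (71q_O). Setting ∂π_O/∂q_O = 0: 364 - 2q_O - (q_N + q_H) = 0.
Helios's first-order condition: 380 - 2q_H - (q_N + q_O) = 0.
Adding the 3 first-order conditions: 1130 − 4Q = 0, so Q = 565/2.
Back-substituting: q_N = (386 − 565/2) = 207/2, q_O = (364 − 565/2) = 163/2, q_H = (380 − 565/2) = 195/2.

97.50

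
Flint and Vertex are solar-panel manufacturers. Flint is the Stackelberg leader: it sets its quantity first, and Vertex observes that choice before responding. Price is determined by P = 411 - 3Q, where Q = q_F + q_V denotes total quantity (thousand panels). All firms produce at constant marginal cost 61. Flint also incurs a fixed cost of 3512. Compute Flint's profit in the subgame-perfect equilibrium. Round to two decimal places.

1592.17

The follower Vertex best-responds to any q_F: π_V = (411 - 3Q)q_V - 61q_V.
∂π_V/∂q_V = 350 - 3q_F - 6q_V = 0 gives the reaction function q_V = (350 - 3q_F)/6.
The leader anticipates this reaction. Substituting into P = 411 - 3Q gives P = 236 - (3/2)q_F, so π_F = (236 - (3/2)q_F)q_F - 61q_F.
Maximising: ∂π_F/∂q_F = 175 - 3q_F = 0, giving q_F = 175/3.
Then q_V = (350 - 3·(175/3))/6 = 175/6.
Price P = 411 - 3·(175/2) = 297/2.
Flint's profit: (297/2 - 61)·(175/3) - 3512 = 1592.1667.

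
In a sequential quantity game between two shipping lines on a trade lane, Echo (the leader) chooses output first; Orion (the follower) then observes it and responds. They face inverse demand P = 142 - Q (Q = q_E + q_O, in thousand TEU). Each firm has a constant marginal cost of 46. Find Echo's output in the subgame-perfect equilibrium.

The follower Orion best-responds to any q_E: π_O = (142 - Q)q_O - 46q_O.
∂π_O/∂q_O = 96 - q_E - 2q_O = 0 gives the reaction function q_O = (96 - q_E)/2.
The leader anticipates this reaction. Substituting into P = 142 - Q gives P = 94 - (1/2)q_E, so π_E = (94 - (1/2)q_E)q_E - 46q_E.
Leader FOC: 48 - q_E = 0, so q_E = 48.
Then q_O = (96 - 48)/2 = 24.

48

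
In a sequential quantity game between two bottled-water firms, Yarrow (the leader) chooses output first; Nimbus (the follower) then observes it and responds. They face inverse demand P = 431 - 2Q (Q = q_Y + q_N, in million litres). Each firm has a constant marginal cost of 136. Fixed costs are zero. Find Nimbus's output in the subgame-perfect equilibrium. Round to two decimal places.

The follower Nimbus best-responds to any q_Y: π_N = (431 - 2Q)q_N - 136q_N.
Setting the follower's marginal profit to zero, 295 - 2q_Y - 4q_N = 0, i.e. q_N = (295 - 2q_Y)/4.
Yarrow substitutes q_N(q_Y) into its own profit: π_Y = q_Y(431 - 2q_Y - (295 - 2q_Y)/2) - 136q_Y = (567/2 - q_Y)q_Y - 136q_Y.
The leader's first-order condition 295/2 - 2q_Y = 0 yields q_Y = 295/4.
Then q_N = (295 - 2·(295/4))/4 = 295/8.

36.88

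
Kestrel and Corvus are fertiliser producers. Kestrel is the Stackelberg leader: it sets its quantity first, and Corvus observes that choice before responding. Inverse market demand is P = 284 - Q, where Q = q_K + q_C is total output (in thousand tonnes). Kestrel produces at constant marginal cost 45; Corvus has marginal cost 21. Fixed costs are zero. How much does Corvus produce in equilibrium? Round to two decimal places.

The follower Corvus best-responds to any q_K: π_C = (284 - Q)q_C - 21q_C.
Setting the follower's marginal profit to zero, 263 - q_K - 2q_C = 0, i.e. q_C = (263 - q_K)/2.
Kestrel substitutes q_C(q_K) into its own profit: π_K = q_K(284 - q_K - (263 - q_K)/2) - 45q_K = (305/2 - (1/2)q_K)q_K - 45q_K.
Maximising: ∂π_K/∂q_K = 215/2 - q_K = 0, giving q_K = 215/2.
Then q_C = (263 - 215/2)/2 = 311/4.

77.75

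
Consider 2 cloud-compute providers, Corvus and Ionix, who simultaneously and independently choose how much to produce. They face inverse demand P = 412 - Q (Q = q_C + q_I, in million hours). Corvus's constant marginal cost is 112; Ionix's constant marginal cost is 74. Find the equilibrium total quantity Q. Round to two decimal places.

Corvus's profit: π_C = (412 - Q)q_C - (112q_C). Setting ∂π_C/∂q_C = 0: 300 - 2q_C - (q_I) = 0.
Ionix's profit: π_I = (412 - Q)q_I - (74q_I). Setting ∂π_I/∂q_I = 0: 338 - 2q_I - (q_C) = 0.
Best responses: q_C = (300 - q_I)/2, q_I = (338 - q_C)/2.
Substituting one into the other gives q_C = 262/3 and q_I = 376/3.
Total output Q = 262/3 + 376/3 = 638/3.

212.67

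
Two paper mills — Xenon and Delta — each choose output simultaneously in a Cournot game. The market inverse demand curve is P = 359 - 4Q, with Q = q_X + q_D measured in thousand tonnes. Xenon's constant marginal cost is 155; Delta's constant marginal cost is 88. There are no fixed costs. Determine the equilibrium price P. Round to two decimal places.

Xenon's profit: π_X = (359 - 4Q)q_X - (155q_X). Setting ∂π_X/∂q_X = 0: 204 - 8q_X - 4(q_D) = 0.
Delta's first-order condition: 271 - 8q_D - 4(q_X) = 0.
So q_X = (204 - 4q_D)/8 and q_D = (271 - 4q_X)/8.
Substituting one into the other gives q_X = 137/12 and q_D = 169/6.
Total output Q = 475/12, so price P = 359 - 4·(475/12) = 602/3.

200.67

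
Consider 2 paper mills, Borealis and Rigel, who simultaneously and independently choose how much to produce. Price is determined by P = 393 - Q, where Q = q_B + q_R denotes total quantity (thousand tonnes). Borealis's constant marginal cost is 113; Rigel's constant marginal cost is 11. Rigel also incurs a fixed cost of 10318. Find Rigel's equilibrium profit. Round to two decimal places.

15710.44

Borealis's profit: π_B = (393 - Q)q_B - (113q_B). Setting ∂π_B/∂q_B = 0: 280 - 2q_B - (q_R) = 0.
Rigel's first-order condition: 382 - 2q_R - (q_B) = 0.
So q_B = (280 - q_R)/2 and q_R = (382 - q_B)/2.
Solving the pair: q_B = 178/3, q_R = 484/3.
Price P = 393 - 662/3 = 517/3.
Rigel's profit: (517/3 - 11)·(484/3) - 10318 = 15710.4444.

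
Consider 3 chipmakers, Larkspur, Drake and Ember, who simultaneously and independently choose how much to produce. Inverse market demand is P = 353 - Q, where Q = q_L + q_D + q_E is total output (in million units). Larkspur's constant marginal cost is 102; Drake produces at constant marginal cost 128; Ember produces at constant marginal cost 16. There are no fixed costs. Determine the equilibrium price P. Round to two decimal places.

149.75

Larkspur's profit: π_L = (353 - Q)q_L - (102q_L). Setting ∂π_L/∂q_L = 0: 251 - 2q_L - (q_D + q_E) = 0.
Drake's profit: π_D = (353 - Q)q_D - (128q_D). Setting ∂π_D/∂q_D = 0: 225 - 2q_D - (q_L + q_E) = 0.
Ember's first-order condition: 337 - 2q_E - (q_L + q_D) = 0.
Summing all 3 equations gives 813 − 4Q = 0, hence Q = 813/4.
Back-substituting: q_L = (251 − 813/4) = 191/4, q_D = (225 − 813/4) = 87/4, q_E = (337 − 813/4) = 535/4.
Total output Q = 813/4, so price P = 353 - 813/4 = 599/4.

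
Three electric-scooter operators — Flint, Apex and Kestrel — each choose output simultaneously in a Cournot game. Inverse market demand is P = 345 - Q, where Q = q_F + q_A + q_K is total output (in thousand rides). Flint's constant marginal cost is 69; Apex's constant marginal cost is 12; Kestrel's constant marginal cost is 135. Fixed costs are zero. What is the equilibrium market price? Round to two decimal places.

140.25

Flint's profit: π_F = (345 - Q)q_F - (69q_F). Setting ∂π_F/∂q_F = 0: 276 - 2q_F - (q_A + q_K) = 0.
Apex's profit: π_A = (345 - Q)q_A - (12q_A). Setting ∂π_A/∂q_A = 0: 333 - 2q_A - (q_F + q_K) = 0.
Kestrel's profit: π_K = (345 - Q)q_K - (135q_K). Setting ∂π_K/∂q_K = 0: 210 - 2q_K - (q_F + q_A) = 0.
Adding the 3 conditions: 819 − 2Q − 2Q = 0, i.e. Q = 819/4.
Back-substituting: q_F = (276 − 819/4) = 285/4, q_A = (333 − 819/4) = 513/4, q_K = (210 − 819/4) = 21/4.
Total output Q = 819/4, so price P = 345 - 819/4 = 561/4.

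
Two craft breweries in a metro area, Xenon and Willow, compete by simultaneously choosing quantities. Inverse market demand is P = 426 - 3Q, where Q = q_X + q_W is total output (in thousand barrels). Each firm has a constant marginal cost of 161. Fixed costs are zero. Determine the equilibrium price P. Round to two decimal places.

249.33

Each firm earns π_i = (426 - 3Q)q_i - 161q_i.
First-order condition (treating rivals' output as given): 265 - 6q_i - 3q_j = 0.
With identical firms every q_j equals q_i, so q_j = q_i and 265 = 9q_i, giving q_i = 265/9.
Total output Q = 530/9, so price P = 426 - 3·(530/9) = 748/3.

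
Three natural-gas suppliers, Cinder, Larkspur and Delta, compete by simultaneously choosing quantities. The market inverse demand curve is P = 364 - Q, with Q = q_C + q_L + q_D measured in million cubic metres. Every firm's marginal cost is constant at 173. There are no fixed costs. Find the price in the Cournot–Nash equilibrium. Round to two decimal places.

220.75

A representative firm's profit is π_i = q_i(364 - Q) - 173q_i.
Setting ∂π_i/∂q_i = 0 with rivals' quantities fixed: 191 - 2q_i - Σ_{j≠i} q_j = 0.
By symmetry each firm produces the same amount; substituting Σ_{j≠i} q_j = 2q_i yields q_i = 191/4.
Total output Q = 573/4, so price P = 364 - 573/4 = 883/4.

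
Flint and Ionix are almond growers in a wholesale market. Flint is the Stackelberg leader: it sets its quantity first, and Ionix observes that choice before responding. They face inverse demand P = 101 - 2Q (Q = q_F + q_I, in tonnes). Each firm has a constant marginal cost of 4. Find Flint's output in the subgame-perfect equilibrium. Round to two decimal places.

24.25

The follower Ionix best-responds to any q_F: π_I = (101 - 2Q)q_I - 4q_I.
∂π_I/∂q_I = 97 - 2q_F - 4q_I = 0 gives the reaction function q_I = (97 - 2q_F)/4.
Flint substitutes q_I(q_F) into its own profit: π_F = q_F(101 - 2q_F - (97 - 2q_F)/2) - 4q_F = (105/2 - q_F)q_F - 4q_F.
The leader's first-order condition 97/2 - 2q_F = 0 yields q_F = 97/4.
Then q_I = (97 - 2·(97/4))/4 = 97/8.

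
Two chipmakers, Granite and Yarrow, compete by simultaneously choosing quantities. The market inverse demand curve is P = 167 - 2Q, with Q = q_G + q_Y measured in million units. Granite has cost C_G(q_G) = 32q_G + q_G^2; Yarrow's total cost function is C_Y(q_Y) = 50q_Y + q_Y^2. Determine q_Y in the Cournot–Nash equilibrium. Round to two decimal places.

Granite's profit: π_G = (167 - 2Q)q_G - (32q_G + q_G²). Setting ∂π_G/∂q_G = 0: 135 - 6q_G - 2(q_Y) = 0.
Yarrow's first-order condition: 117 - 6q_Y - 2(q_G) = 0.
So q_G = (135 - 2q_Y)/6 and q_Y = (117 - 2q_G)/6.
Solving the pair: q_G = 18, q_Y = 27/2.

13.50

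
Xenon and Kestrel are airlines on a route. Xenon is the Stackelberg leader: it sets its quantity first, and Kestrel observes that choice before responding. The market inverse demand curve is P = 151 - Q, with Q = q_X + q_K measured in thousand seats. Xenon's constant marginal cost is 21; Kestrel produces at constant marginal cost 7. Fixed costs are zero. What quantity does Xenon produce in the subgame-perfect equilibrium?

58

The follower Kestrel best-responds to any q_X: π_K = (151 - Q)q_K - 7q_K.
Follower FOC: 144 - q_X - 2q_K = 0, so q_K(q_X) = (144 - q_X)/2.
The leader anticipates this reaction. Substituting into P = 151 - Q gives P = 79 - (1/2)q_X, so π_X = (79 - (1/2)q_X)q_X - 21q_X.
Leader FOC: 58 - q_X = 0, so q_X = 58.
Then q_K = (144 - 58)/2 = 43.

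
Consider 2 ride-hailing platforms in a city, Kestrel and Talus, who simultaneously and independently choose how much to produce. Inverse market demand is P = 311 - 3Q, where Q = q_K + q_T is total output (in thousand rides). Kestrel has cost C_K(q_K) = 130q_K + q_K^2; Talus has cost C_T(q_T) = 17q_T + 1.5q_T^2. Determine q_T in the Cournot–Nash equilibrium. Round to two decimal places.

28.71

Kestrel's profit: π_K = (311 - 3Q)q_K - (130q_K + q_K²). Setting ∂π_K/∂q_K = 0: 181 - 8q_K - 3(q_T) = 0.
Talus's profit: π_T = (311 - 3Q)q_T - (17q_T + (3/2)q_T²). Setting ∂π_T/∂q_T = 0: 294 - 9q_T - 3(q_K) = 0.
So q_K = (181 - 3q_T)/8 and q_T = (294 - 3q_K)/9.
Substituting one into the other gives q_K = 83/7 and q_T = 201/7.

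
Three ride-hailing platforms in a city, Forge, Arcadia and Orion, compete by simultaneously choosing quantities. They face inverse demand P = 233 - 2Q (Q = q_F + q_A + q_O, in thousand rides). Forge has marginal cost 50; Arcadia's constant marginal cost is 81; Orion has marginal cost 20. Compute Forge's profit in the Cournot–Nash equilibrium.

Forge's profit: π_F = (233 - 2Q)q_F - (50q_F). Setting ∂π_F/∂q_F = 0: 183 - 4q_F - 2(q_A + q_O) = 0.
Arcadia's profit: π_A = (233 - 2Q)q_A - (81q_A). Setting ∂π_A/∂q_A = 0: 152 - 4q_A - 2(q_F + q_O) = 0.
Orion's profit: π_O = (233 - 2Q)q_O - (20q_O). Setting ∂π_O/∂q_O = 0: 213 - 4q_O - 2(q_F + q_A) = 0.
Adding the 3 conditions: 548 − 4Q − 4Q = 0, i.e. Q = 137/2.
Back-substituting: q_F = (183 − 137)/2 = 23, q_A = (152 − 137)/2 = 15/2, q_O = (213 − 137)/2 = 38.
Price P = 233 - 2·(137/2) = 96.
Forge's profit: (96 - 50)·23 = 1058.

1058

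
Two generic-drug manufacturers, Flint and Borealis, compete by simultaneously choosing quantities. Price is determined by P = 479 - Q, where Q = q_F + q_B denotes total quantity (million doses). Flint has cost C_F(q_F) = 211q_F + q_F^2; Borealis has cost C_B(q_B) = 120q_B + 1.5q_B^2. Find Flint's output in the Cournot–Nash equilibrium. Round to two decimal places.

Flint's profit: π_F = (479 - Q)q_F - (211q_F + q_F²). Setting ∂π_F/∂q_F = 0: 268 - 4q_F - (q_B) = 0.
Borealis's first-order condition: 359 - 5q_B - (q_F) = 0.
So q_F = (268 - q_B)/4 and q_B = (359 - q_F)/5.
Solving the pair: q_F = 981/19, q_B = 1168/19.

51.63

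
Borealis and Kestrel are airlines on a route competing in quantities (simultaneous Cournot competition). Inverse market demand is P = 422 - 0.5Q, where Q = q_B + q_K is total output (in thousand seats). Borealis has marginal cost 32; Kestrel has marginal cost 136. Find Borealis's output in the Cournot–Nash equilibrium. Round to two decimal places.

Borealis's profit: π_B = (422 - 0.5Q)q_B - (32q_B). Setting ∂π_B/∂q_B = 0: 390 - q_B - (1/2)(q_K) = 0.
Kestrel's first-order condition: 286 - q_K - (1/2)(q_B) = 0.
Best responses: q_B = (390 - (1/2)q_K), q_K = (286 - (1/2)q_B).
Substituting one into the other gives q_B = 988/3 and q_K = 364/3.

329.33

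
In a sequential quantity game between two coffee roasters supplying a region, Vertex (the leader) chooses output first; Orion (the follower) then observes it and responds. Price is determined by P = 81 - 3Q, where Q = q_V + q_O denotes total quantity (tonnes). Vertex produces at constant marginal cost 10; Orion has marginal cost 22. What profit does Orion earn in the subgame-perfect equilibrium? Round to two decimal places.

The follower Orion best-responds to any q_V: π_O = (81 - 3Q)q_O - 22q_O.
Follower FOC: 59 - 3q_V - 6q_O = 0, so q_O(q_V) = (59 - 3q_V)/6.
Vertex substitutes q_O(q_V) into its own profit: π_V = q_V(81 - 3q_V - (59 - 3q_V)/2) - 10q_V = (103/2 - (3/2)q_V)q_V - 10q_V.
The leader's first-order condition 83/2 - 3q_V = 0 yields q_V = 83/6.
Then q_O = (59 - 3·(83/6))/6 = 35/12.
Price P = 81 - 3·(67/4) = 123/4.
Orion's profit: (123/4 - 22)·(35/12) = 1225/48.

25.52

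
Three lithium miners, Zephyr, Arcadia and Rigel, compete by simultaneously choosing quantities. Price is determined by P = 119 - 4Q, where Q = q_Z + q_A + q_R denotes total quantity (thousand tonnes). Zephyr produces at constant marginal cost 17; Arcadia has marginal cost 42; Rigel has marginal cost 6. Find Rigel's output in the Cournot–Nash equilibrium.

Zephyr's profit: π_Z = (119 - 4Q)q_Z - (17q_Z). Setting ∂π_Z/∂q_Z = 0: 102 - 8q_Z - 4(q_A + q_R) = 0.
Arcadia's profit: π_A = (119 - 4Q)q_A - (42q_A). Setting ∂π_A/∂q_A = 0: 77 - 8q_A - 4(q_Z + q_R) = 0.
Rigel's first-order condition: 113 - 8q_R - 4(q_Z + q_A) = 0.
Summing all 3 equations gives 292 − 16Q = 0, hence Q = 73/4.
Back-substituting: q_Z = (102 − 73)/4 = 29/4, q_A = (77 − 73)/4 = 1, q_R = (113 − 73)/4 = 10.

10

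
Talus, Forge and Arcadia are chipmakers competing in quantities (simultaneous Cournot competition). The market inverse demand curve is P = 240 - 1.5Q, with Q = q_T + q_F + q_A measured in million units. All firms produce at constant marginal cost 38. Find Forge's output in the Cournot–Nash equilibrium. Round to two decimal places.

Each firm earns π_i = (240 - 1.5Q)q_i - 38q_i.
Setting ∂π_i/∂q_i = 0 with rivals' quantities fixed: 202 - 3q_i - (3/2)·Σ_{j≠i} q_j = 0.
With identical firms every q_j equals q_i, so Σ_{j≠i} q_j = 2q_i and 202 = 6q_i, giving q_i = 101/3.

33.67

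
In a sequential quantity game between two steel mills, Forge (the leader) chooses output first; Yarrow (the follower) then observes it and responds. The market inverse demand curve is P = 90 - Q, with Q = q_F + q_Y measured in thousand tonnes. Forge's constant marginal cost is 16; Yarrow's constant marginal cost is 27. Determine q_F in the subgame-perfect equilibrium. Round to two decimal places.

The follower Yarrow best-responds to any q_F: π_Y = (90 - Q)q_Y - 27q_Y.
Setting the follower's marginal profit to zero, 63 - q_F - 2q_Y = 0, i.e. q_Y = (63 - q_F)/2.
The leader anticipates this reaction. Substituting into P = 90 - Q gives P = 117/2 - (1/2)q_F, so π_F = (117/2 - (1/2)q_F)q_F - 16q_F.
Maximising: ∂π_F/∂q_F = 85/2 - q_F = 0, giving q_F = 85/2.
Then q_Y = (63 - 85/2)/2 = 41/4.

42.50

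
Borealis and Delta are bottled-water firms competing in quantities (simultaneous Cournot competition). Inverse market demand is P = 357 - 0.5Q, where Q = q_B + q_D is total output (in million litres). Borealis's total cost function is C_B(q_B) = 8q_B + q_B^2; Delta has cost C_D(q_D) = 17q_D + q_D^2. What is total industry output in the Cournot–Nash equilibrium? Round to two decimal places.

Borealis's profit: π_B = (357 - 0.5Q)q_B - (8q_B + q_B²). Setting ∂π_B/∂q_B = 0: 349 - 3q_B - (1/2)(q_D) = 0.
Delta's profit: π_D = (357 - 0.5Q)q_D - (17q_D + q_D²). Setting ∂π_D/∂q_D = 0: 340 - 3q_D - (1/2)(q_B) = 0.
So q_B = (349 - (1/2)q_D)/3 and q_D = (340 - (1/2)q_B)/3.
Substituting one into the other gives q_B = 100.2286 and q_D = 96.6286.
Total output Q = 100.2286 + 96.6286 = 1378/7.

196.86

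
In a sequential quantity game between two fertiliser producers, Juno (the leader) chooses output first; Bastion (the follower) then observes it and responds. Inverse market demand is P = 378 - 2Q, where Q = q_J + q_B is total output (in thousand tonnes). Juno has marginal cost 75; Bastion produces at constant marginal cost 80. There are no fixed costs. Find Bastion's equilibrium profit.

Solve by backward induction. Given q_J, the follower Bastion maximises π_B = (378 - 2q_J - 2q_B)q_B - 80q_B.
Setting the follower's marginal profit to zero, 298 - 2q_J - 4q_B = 0, i.e. q_B = (298 - 2q_J)/4.
The leader anticipates this reaction. Substituting into P = 378 - 2Q gives P = 229 - q_J, so π_J = (229 - q_J)q_J - 75q_J.
Maximising: ∂π_J/∂q_J = 154 - 2q_J = 0, giving q_J = 77.
Then q_B = (298 - 2·77)/4 = 36.
Price P = 378 - 2·113 = 152.
Bastion's profit: (152 - 80)·36 = 2592.

2592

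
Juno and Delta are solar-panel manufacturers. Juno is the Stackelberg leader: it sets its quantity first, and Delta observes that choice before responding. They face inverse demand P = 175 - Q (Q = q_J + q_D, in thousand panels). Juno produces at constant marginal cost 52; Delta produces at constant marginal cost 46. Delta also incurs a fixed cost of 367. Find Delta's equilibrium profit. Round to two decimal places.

The follower Delta best-responds to any q_J: π_D = (175 - Q)q_D - 46q_D.
∂π_D/∂q_D = 129 - q_J - 2q_D = 0 gives the reaction function q_D = (129 - q_J)/2.
Juno substitutes q_D(q_J) into its own profit: π_J = q_J(175 - q_J - (129 - q_J)/2) - 52q_J = (221/2 - (1/2)q_J)q_J - 52q_J.
The leader's first-order condition 117/2 - q_J = 0 yields q_J = 117/2.
Then q_D = (129 - 117/2)/2 = 141/4.
Price P = 175 - 375/4 = 325/4.
Delta's profit: (325/4 - 46)·(141/4) - 367 = 875.5625.

875.56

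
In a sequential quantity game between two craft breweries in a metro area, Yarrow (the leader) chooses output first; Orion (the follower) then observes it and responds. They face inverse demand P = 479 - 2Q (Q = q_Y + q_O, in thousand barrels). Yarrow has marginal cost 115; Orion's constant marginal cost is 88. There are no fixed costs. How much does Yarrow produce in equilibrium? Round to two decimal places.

84.25

Solve by backward induction. Given q_Y, the follower Orion maximises π_O = (479 - 2q_Y - 2q_O)q_O - 88q_O.
∂π_O/∂q_O = 391 - 2q_Y - 4q_O = 0 gives the reaction function q_O = (391 - 2q_Y)/4.
The leader anticipates this reaction. Substituting into P = 479 - 2Q gives P = 567/2 - q_Y, so π_Y = (567/2 - q_Y)q_Y - 115q_Y.
The leader's first-order condition 337/2 - 2q_Y = 0 yields q_Y = 337/4.
Then q_O = (391 - 2·(337/4))/4 = 445/8.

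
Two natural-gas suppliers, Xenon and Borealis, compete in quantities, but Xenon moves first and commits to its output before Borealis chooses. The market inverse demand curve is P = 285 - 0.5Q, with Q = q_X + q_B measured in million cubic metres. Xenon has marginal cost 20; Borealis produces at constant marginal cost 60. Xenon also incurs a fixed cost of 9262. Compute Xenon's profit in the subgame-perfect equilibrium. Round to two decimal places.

The follower Borealis best-responds to any q_X: π_B = (285 - 0.5Q)q_B - 60q_B.
Setting the follower's marginal profit to zero, 225 - (1/2)q_X - q_B = 0, i.e. q_B = (225 - (1/2)q_X).
Xenon substitutes q_B(q_X) into its own profit: π_X = q_X(285 - (1/2)q_X - (225 - (1/2)q_X)/2) - 20q_X = (345/2 - (1/4)q_X)q_X - 20q_X.
Leader FOC: 305/2 - (1/2)q_X = 0, so q_X = 305.
Then q_B = (225 - (1/2)·305) = 145/2.
Price P = 285 - (1/2)·(755/2) = 385/4.
Xenon's profit: (385/4 - 20)·305 - 9262 = 13994.2500.

13994.25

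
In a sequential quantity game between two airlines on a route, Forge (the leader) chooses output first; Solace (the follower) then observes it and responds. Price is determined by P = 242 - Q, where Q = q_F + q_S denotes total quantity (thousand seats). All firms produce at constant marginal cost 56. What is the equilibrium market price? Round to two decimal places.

102.50

The follower Solace best-responds to any q_F: π_S = (242 - Q)q_S - 56q_S.
∂π_S/∂q_S = 186 - q_F - 2q_S = 0 gives the reaction function q_S = (186 - q_F)/2.
The leader anticipates this reaction. Substituting into P = 242 - Q gives P = 149 - (1/2)q_F, so π_F = (149 - (1/2)q_F)q_F - 56q_F.
The leader's first-order condition 93 - q_F = 0 yields q_F = 93.
Then q_S = (186 - 93)/2 = 93/2.
Total output Q = 279/2, so price P = 242 - 279/2 = 205/2.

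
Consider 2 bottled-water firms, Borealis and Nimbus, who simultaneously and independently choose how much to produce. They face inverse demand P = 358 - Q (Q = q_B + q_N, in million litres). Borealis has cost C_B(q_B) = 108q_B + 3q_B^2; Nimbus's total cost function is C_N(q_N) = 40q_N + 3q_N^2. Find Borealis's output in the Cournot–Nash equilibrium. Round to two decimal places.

26.70

Borealis's profit: π_B = (358 - Q)q_B - (108q_B + 3q_B²). Setting ∂π_B/∂q_B = 0: 250 - 8q_B - (q_N) = 0.
Nimbus's first-order condition: 318 - 8q_N - (q_B) = 0.
Best responses: q_B = (250 - q_N)/8, q_N = (318 - q_B)/8.
Solving the pair: q_B = 1682/63, q_N = 36.4127.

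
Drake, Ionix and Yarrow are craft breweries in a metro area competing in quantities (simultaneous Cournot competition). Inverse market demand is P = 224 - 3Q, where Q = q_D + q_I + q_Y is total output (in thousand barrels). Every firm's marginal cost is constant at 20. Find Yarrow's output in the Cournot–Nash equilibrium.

17

Each firm earns π_i = (224 - 3Q)q_i - 20q_i.
First-order condition (treating rivals' output as given): 204 - 6q_i - 3·Σ_{j≠i} q_j = 0.
With identical firms every q_j equals q_i, so Σ_{j≠i} q_j = 2q_i and 204 = 12q_i, giving q_i = 17.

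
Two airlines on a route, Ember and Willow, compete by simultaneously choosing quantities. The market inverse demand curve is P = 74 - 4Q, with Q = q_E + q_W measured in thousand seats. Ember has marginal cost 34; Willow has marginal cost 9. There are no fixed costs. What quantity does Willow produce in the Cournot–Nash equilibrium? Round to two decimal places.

Ember's profit: π_E = (74 - 4Q)q_E - (34q_E). Setting ∂π_E/∂q_E = 0: 40 - 8q_E - 4(q_W) = 0.
Willow's first-order condition: 65 - 8q_W - 4(q_E) = 0.
Rearranging gives the reaction functions q_E = (40 - 4q_W)/8 and q_W = (65 - 4q_E)/8.
Solving the pair: q_E = 5/4, q_W = 15/2.

7.50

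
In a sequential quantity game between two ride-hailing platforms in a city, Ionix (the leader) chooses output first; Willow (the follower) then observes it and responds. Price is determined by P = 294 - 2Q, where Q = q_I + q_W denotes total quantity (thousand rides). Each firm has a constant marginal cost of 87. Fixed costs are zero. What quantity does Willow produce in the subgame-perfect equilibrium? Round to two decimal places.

25.88

Solve by backward induction. Given q_I, the follower Willow maximises π_W = (294 - 2q_I - 2q_W)q_W - 87q_W.
Follower FOC: 207 - 2q_I - 4q_W = 0, so q_W(q_I) = (207 - 2q_I)/4.
The leader anticipates this reaction. Substituting into P = 294 - 2Q gives P = 381/2 - q_I, so π_I = (381/2 - q_I)q_I - 87q_I.
Leader FOC: 207/2 - 2q_I = 0, so q_I = 207/4.
Then q_W = (207 - 2·(207/4))/4 = 207/8.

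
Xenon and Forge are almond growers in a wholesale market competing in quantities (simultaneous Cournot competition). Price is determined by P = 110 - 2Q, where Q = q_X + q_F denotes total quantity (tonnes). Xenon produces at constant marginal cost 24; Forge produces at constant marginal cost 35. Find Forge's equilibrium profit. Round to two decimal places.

227.56

Xenon's profit: π_X = (110 - 2Q)q_X - (24q_X). Setting ∂π_X/∂q_X = 0: 86 - 4q_X - 2(q_F) = 0.
Forge's first-order condition: 75 - 4q_F - 2(q_X) = 0.
Rearranging gives the reaction functions q_X = (86 - 2q_F)/4 and q_F = (75 - 2q_X)/4.
Substituting one into the other gives q_X = 97/6 and q_F = 32/3.
Price P = 110 - 2·(161/6) = 169/3.
Forge's profit: (169/3 - 35)·(32/3) = 227.5556.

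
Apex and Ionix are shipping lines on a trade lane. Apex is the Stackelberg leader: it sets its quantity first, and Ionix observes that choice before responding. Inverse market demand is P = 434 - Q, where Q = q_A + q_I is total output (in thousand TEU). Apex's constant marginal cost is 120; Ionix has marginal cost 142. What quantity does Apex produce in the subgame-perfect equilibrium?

168

Solve by backward induction. Given q_A, the follower Ionix maximises π_I = (434 - q_A - q_I)q_I - 142q_I.
Follower FOC: 292 - q_A - 2q_I = 0, so q_I(q_A) = (292 - q_A)/2.
The leader anticipates this reaction. Substituting into P = 434 - Q gives P = 288 - (1/2)q_A, so π_A = (288 - (1/2)q_A)q_A - 120q_A.
Leader FOC: 168 - q_A = 0, so q_A = 168.
Then q_I = (292 - 168)/2 = 62.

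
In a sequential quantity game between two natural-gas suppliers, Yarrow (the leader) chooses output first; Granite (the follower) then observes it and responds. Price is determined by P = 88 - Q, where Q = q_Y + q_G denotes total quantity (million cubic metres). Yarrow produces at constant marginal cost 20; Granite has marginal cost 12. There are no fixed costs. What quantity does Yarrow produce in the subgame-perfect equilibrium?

Solve by backward induction. Given q_Y, the follower Granite maximises π_G = (88 - q_Y - q_G)q_G - 12q_G.
Follower FOC: 76 - q_Y - 2q_G = 0, so q_G(q_Y) = (76 - q_Y)/2.
Yarrow substitutes q_G(q_Y) into its own profit: π_Y = q_Y(88 - q_Y - (76 - q_Y)/2) - 20q_Y = (50 - (1/2)q_Y)q_Y - 20q_Y.
Maximising: ∂π_Y/∂q_Y = 30 - q_Y = 0, giving q_Y = 30.
Then q_G = (76 - 30)/2 = 23.

30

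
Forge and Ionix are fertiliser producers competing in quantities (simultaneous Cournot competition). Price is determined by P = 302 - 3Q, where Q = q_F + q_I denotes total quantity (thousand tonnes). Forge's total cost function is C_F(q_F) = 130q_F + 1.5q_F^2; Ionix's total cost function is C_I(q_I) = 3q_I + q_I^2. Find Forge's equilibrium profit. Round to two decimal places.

Forge's profit: π_F = (302 - 3Q)q_F - (130q_F + (3/2)q_F²). Setting ∂π_F/∂q_F = 0: 172 - 9q_F - 3(q_I) = 0.
Ionix's first-order condition: 299 - 8q_I - 3(q_F) = 0.
Rearranging gives the reaction functions q_F = (172 - 3q_I)/9 and q_I = (299 - 3q_F)/8.
Substituting one into the other gives q_F = 479/63 and q_I = 725/21.
Price P = 302 - 3·42.1270 = 175.6190.
Forge's profit: 175.6190·(479/63) - 130·(479/63) - (3/2)(479/63)² = 260.1372.

260.14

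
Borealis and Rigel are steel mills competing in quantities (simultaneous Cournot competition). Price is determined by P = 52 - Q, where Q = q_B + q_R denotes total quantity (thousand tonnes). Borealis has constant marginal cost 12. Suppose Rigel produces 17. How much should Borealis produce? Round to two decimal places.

With the rival's output fixed at 17, Borealis's profit is π_B = (52 - 17 - q_B)q_B - (12q_B) = (35 - q_B)q_B - (12q_B).
∂π_B/∂q_B = 23 - 2q_B = 0, so q_B = 23/2.

11.50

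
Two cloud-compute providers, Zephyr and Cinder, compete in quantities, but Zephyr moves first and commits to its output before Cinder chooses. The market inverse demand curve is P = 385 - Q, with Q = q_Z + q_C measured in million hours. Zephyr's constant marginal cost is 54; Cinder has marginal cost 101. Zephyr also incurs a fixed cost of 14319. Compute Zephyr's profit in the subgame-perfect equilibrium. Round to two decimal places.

3541.50

The follower Cinder best-responds to any q_Z: π_C = (385 - Q)q_C - 101q_C.
Follower FOC: 284 - q_Z - 2q_C = 0, so q_C(q_Z) = (284 - q_Z)/2.
Zephyr substitutes q_C(q_Z) into its own profit: π_Z = q_Z(385 - q_Z - (284 - q_Z)/2) - 54q_Z = (243 - (1/2)q_Z)q_Z - 54q_Z.
Maximising: ∂π_Z/∂q_Z = 189 - q_Z = 0, giving q_Z = 189.
Then q_C = (284 - 189)/2 = 95/2.
Price P = 385 - 473/2 = 297/2.
Zephyr's profit: (297/2 - 54)·189 - 14319 = 3541.5000.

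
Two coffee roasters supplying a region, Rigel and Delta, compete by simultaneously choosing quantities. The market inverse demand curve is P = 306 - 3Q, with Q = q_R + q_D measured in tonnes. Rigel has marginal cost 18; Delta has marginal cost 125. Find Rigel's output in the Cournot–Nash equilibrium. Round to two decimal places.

Rigel's profit: π_R = (306 - 3Q)q_R - (18q_R). Setting ∂π_R/∂q_R = 0: 288 - 6q_R - 3(q_D) = 0.
Delta's profit: π_D = (306 - 3Q)q_D - (125q_D). Setting ∂π_D/∂q_D = 0: 181 - 6q_D - 3(q_R) = 0.
So q_R = (288 - 3q_D)/6 and q_D = (181 - 3q_R)/6.
Solving the pair: q_R = 395/9, q_D = 74/9.

43.89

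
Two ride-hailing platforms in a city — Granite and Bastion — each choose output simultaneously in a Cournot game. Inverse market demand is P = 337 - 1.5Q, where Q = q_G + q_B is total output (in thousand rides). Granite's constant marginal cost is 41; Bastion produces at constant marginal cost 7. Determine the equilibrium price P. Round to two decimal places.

128.33

Granite's profit: π_G = (337 - 1.5Q)q_G - (41q_G). Setting ∂π_G/∂q_G = 0: 296 - 3q_G - (3/2)(q_B) = 0.
Bastion's first-order condition: 330 - 3q_B - (3/2)(q_G) = 0.
Rearranging gives the reaction functions q_G = (296 - (3/2)q_B)/3 and q_B = (330 - (3/2)q_G)/3.
Substituting one into the other gives q_G = 524/9 and q_B = 728/9.
Total output Q = 1252/9, so price P = 337 - (3/2)·(1252/9) = 385/3.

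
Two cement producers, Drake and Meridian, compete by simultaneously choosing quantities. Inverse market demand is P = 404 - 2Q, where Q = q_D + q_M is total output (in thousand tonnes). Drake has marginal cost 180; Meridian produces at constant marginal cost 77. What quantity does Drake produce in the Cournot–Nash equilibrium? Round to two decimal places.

20.17

Drake's profit: π_D = (404 - 2Q)q_D - (180q_D). Setting ∂π_D/∂q_D = 0: 224 - 4q_D - 2(q_M) = 0.
Meridian's first-order condition: 327 - 4q_M - 2(q_D) = 0.
Best responses: q_D = (224 - 2q_M)/4, q_M = (327 - 2q_D)/4.
Substituting one into the other gives q_D = 121/6 and q_M = 215/3.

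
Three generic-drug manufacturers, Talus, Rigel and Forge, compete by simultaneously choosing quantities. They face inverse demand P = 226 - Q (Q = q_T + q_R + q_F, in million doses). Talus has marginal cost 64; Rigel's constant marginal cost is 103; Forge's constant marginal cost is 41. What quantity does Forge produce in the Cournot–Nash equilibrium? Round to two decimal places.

Talus's profit: π_T = (226 - Q)q_T - (64q_T). Setting ∂π_T/∂q_T = 0: 162 - 2q_T - (q_R + q_F) = 0.
Rigel's profit: π_R = (226 - Q)q_R - (103q_R). Setting ∂π_R/∂q_R = 0: 123 - 2q_R - (q_T + q_F) = 0.
Forge's profit: π_F = (226 - Q)q_F - (41q_F). Setting ∂π_F/∂q_F = 0: 185 - 2q_F - (q_T + q_R) = 0.
Adding the 3 conditions: 470 − 2Q − 2Q = 0, i.e. Q = 235/2.
Back-substituting: q_T = (162 − 235/2) = 89/2, q_R = (123 − 235/2) = 11/2, q_F = (185 − 235/2) = 135/2.

67.50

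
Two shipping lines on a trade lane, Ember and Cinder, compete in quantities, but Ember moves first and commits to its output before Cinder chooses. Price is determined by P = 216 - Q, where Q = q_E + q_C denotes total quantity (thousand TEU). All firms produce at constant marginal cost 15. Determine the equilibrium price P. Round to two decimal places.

Solve by backward induction. Given q_E, the follower Cinder maximises π_C = (216 - q_E - q_C)q_C - 15q_C.
Setting the follower's marginal profit to zero, 201 - q_E - 2q_C = 0, i.e. q_C = (201 - q_E)/2.
Ember substitutes q_C(q_E) into its own profit: π_E = q_E(216 - q_E - (201 - q_E)/2) - 15q_E = (231/2 - (1/2)q_E)q_E - 15q_E.
Maximising: ∂π_E/∂q_E = 201/2 - q_E = 0, giving q_E = 201/2.
Then q_C = (201 - 201/2)/2 = 201/4.
Total output Q = 603/4, so price P = 216 - 603/4 = 261/4.

65.25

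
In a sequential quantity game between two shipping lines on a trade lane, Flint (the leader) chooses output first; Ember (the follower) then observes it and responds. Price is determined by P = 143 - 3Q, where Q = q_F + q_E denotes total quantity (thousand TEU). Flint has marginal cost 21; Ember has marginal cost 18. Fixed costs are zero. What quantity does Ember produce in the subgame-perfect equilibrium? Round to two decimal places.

The follower Ember best-responds to any q_F: π_E = (143 - 3Q)q_E - 18q_E.
Setting the follower's marginal profit to zero, 125 - 3q_F - 6q_E = 0, i.e. q_E = (125 - 3q_F)/6.
The leader anticipates this reaction. Substituting into P = 143 - 3Q gives P = 161/2 - (3/2)q_F, so π_F = (161/2 - (3/2)q_F)q_F - 21q_F.
Leader FOC: 119/2 - 3q_F = 0, so q_F = 119/6.
Then q_E = (125 - 3·(119/6))/6 = 131/12.

10.92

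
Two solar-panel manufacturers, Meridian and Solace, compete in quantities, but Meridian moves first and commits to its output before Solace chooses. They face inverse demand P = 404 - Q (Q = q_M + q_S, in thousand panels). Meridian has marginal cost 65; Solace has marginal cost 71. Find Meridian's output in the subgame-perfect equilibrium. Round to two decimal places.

The follower Solace best-responds to any q_M: π_S = (404 - Q)q_S - 71q_S.
Follower FOC: 333 - q_M - 2q_S = 0, so q_S(q_M) = (333 - q_M)/2.
Meridian substitutes q_S(q_M) into its own profit: π_M = q_M(404 - q_M - (333 - q_M)/2) - 65q_M = (475/2 - (1/2)q_M)q_M - 65q_M.
Leader FOC: 345/2 - q_M = 0, so q_M = 345/2.
Then q_S = (333 - 345/2)/2 = 321/4.

172.50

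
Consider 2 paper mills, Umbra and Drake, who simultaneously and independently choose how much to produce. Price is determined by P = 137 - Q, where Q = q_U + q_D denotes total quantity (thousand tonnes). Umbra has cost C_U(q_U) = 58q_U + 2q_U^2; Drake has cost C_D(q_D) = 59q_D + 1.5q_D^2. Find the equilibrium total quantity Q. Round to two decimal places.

24.34

Umbra's profit: π_U = (137 - Q)q_U - (58q_U + 2q_U²). Setting ∂π_U/∂q_U = 0: 79 - 6q_U - (q_D) = 0.
Drake's first-order condition: 78 - 5q_D - (q_U) = 0.
So q_U = (79 - q_D)/6 and q_D = (78 - q_U)/5.
Substituting one into the other gives q_U = 317/29 and q_D = 389/29.
Total output Q = 317/29 + 389/29 = 706/29.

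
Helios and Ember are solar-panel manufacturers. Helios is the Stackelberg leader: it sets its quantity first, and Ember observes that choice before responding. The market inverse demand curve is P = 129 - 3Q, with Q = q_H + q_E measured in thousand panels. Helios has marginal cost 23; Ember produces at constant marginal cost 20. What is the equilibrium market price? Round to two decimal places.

48.75

The follower Ember best-responds to any q_H: π_E = (129 - 3Q)q_E - 20q_E.
∂π_E/∂q_E = 109 - 3q_H - 6q_E = 0 gives the reaction function q_E = (109 - 3q_H)/6.
Helios substitutes q_E(q_H) into its own profit: π_H = q_H(129 - 3q_H - (109 - 3q_H)/2) - 23q_H = (149/2 - (3/2)q_H)q_H - 23q_H.
Leader FOC: 103/2 - 3q_H = 0, so q_H = 103/6.
Then q_E = (109 - 3·(103/6))/6 = 115/12.
Total output Q = 107/4, so price P = 129 - 3·(107/4) = 195/4.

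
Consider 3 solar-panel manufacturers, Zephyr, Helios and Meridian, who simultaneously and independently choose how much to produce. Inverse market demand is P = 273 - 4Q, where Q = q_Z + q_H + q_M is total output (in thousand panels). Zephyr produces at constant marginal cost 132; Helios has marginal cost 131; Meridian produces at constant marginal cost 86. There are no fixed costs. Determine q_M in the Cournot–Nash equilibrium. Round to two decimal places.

17.38

Zephyr's profit: π_Z = (273 - 4Q)q_Z - (132q_Z). Setting ∂π_Z/∂q_Z = 0: 141 - 8q_Z - 4(q_H + q_M) = 0.
Helios's profit: π_H = (273 - 4Q)q_H - (131q_H). Setting ∂π_H/∂q_H = 0: 142 - 8q_H - 4(q_Z + q_M) = 0.
Meridian's profit: π_M = (273 - 4Q)q_M - (86q_M). Setting ∂π_M/∂q_M = 0: 187 - 8q_M - 4(q_Z + q_H) = 0.
Adding the 3 first-order conditions: 470 − 16Q = 0, so Q = 235/8.
Back-substituting: q_Z = (141 − 235/2)/4 = 47/8, q_H = (142 − 235/2)/4 = 49/8, q_M = (187 − 235/2)/4 = 139/8.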